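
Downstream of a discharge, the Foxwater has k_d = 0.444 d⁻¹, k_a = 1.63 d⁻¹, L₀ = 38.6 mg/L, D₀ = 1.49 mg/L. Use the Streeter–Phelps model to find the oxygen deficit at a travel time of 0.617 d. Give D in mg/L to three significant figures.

k_d L₀/(k_a−k_d) = 0.444×38.6/(1.63−0.444) = 17.14/1.186 = 14.45 mg/L.
e^(−k_d t) = e^(−0.444×0.6170) = 0.7604; e^(−k_a t) = e^(−1.63×0.6170) = 0.3658.
D = 14.45 × (0.7604 − 0.3658) + 1.49 × 0.3658 = 5.702 + 0.5450 = 6.247 mg/L.

D ≈ 6.25 mg/L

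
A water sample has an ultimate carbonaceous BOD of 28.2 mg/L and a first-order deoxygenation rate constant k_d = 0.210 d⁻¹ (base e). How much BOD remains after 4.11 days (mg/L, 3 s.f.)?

L_t = L₀ e^(−k_d t) = 28.2 × e^(−0.210×4.11) = 28.2 × 0.4219 = 11.90 mg/L.

L ≈ 11.9 mg/L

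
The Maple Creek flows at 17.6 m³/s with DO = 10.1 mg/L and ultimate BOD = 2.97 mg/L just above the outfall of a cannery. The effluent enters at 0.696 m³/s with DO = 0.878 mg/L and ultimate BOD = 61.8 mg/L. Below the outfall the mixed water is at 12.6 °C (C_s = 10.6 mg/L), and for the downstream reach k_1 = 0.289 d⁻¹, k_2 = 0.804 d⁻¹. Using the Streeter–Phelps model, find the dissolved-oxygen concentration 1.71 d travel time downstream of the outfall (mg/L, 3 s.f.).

DO ≈ 9.34 mg/L

Mixed DO = (17.6×10.1 + 0.696×0.878)/(17.6+0.696) = 178.4/18.30 = 9.749 mg/L.
Mixed L₀ = (17.6×2.97 + 0.696×61.8)/(18.30) = 95.28/18.30 = 5.208 mg/L.
Initial deficit D₀ = C_s − DO₀ = 10.6 − 9.749 = 0.8508 mg/L.
D(1.71) = [0.289×5.208/(0.804−0.289)](e^(−0.289×1.71) − e^(−0.804×1.71)) + 0.8508 e^(−0.804×1.71)
= 2.923 × (0.6101 − 0.2529) + 0.8508 × 0.2529 = 1.259 mg/L.
DO = 10.6 − 1.259 = 9.341 mg/L.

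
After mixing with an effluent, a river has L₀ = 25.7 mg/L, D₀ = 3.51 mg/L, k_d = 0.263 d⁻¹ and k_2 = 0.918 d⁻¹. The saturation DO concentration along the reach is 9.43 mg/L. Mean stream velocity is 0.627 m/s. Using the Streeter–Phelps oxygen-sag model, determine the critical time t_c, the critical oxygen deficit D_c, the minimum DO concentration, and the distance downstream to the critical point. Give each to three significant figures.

At the critical point dD/dt = 0, so k_d L₀ e^(−k_d t) = k_2 D. Substituting D(t) from the Streeter–Phelps equation and solving for t gives
t_c = ln[(k_2/k_d)(1 − D₀(k_2−k_d)/(k_d L₀))] / (k_2−k_d).
Here k_2−k_d = 0.6550 d⁻¹ and 1 − D₀(k_2−k_d)/(k_d L₀) = 1 − 3.51×0.6550/(0.263×25.7) = 0.6599, so
t_c = ln(3.490 × 0.6599) / 0.6550 = 0.8343 / 0.6550 = 1.274 d.
D_c = (k_d/k_2) L₀ e^(−k_d t_c) = (0.263/0.918) × 25.7 × e^(−0.263×1.274) = 0.2865 × 25.7 × 0.7153 = 5.267 mg/L.
Minimum DO = C_s − D_c = 9.43 − 5.267 = 4.163 mg/L.
x_c = v t_c = 0.627 m/s × 1.274 d × 86400 s/d = 69000 m ≈ 69.0 km.

t_c ≈ 1.27 d; D_c ≈ 5.27 mg/L; min DO ≈ 4.16 mg/L; x_c ≈ 69.0 km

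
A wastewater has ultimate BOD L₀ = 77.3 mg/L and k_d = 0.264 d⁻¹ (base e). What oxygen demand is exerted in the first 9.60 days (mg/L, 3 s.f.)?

y_t = L₀(1 − e^(−k_d t)) = 77.3 × (1 − e^(−0.264×9.60))
= 77.3 × (1 − 0.07931) = 77.3 × 0.9207 = 71.17 mg/L.

y ≈ 71.2 mg/L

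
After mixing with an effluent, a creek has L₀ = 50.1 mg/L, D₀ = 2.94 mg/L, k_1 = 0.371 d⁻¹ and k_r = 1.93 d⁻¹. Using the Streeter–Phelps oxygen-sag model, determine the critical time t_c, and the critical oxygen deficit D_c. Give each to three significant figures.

With k_r/k_1 = 5.202 and 1 − D₀(k_r−k_1)/(k_1 L₀) = 0.7534,
t_c = ln(5.202 × 0.7534) / (1.93 − 0.371) = ln(3.919) / 1.559 = 1.366/1.559 = 0.8762 d.
L(t_c) = L₀ e^(−k_1 t_c) = 50.1 × 0.7225 = 36.20 mg/L, and at the critical point k_r D_c = k_1 L, so D_c = (0.371/1.93) × 36.20 = 6.958 mg/L.

t_c ≈ 0.876 d; D_c ≈ 6.96 mg/L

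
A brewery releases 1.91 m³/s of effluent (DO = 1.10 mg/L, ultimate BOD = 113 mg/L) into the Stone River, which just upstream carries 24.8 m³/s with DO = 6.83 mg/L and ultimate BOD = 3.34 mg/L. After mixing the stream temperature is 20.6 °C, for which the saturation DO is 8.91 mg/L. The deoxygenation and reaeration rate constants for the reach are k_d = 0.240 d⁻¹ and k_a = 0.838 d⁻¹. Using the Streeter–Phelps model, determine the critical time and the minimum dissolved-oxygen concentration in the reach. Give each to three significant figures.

Mixed DO = (24.8×6.83 + 1.91×1.10)/(24.8+1.91) = 171.5/26.71 = 6.420 mg/L.
Mixed L₀ = (24.8×3.34 + 1.91×113)/(26.71) = 298.7/26.71 = 11.18 mg/L.
Initial deficit D₀ = C_s − DO₀ = 8.91 − 6.420 = 2.490 mg/L.
t_c = (1/0.5980) ln[(0.838/0.240)(1 − 2.490×0.5980/(0.240×11.18))] = 1.672 × ln(1.554) = 0.7377 d.
D_c = (0.240/0.838) × 11.18 × e^(−0.240×0.7377) = 0.2864 × 11.18 × 0.8377 = 2.683 mg/L.
Minimum DO = 8.91 − 2.683 = 6.227 mg/L.

t_c ≈ 0.738 d; minimum DO ≈ 6.23 mg/L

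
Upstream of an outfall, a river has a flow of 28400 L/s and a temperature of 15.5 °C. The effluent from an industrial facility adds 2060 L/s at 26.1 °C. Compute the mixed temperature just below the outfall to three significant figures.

Flow-weighted mixing: C = (Q_r C_r + Q_w C_w)/(Q_r + Q_w)
= (28400×15.5 + 2060×26.1)/(28400 + 2060) = 494000/30460 = 16.22 °C.

16.2 °C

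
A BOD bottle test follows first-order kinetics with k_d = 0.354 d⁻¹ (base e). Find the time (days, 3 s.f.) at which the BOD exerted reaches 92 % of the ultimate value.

y/L₀ = 1 − e^(−k_d t) = 0.92 ⇒ e^(−k_d t) = 0.0800
t = −ln(0.0800) / 0.354 = 2.526 / 0.354 = 7.135 d.

t ≈ 7.13 d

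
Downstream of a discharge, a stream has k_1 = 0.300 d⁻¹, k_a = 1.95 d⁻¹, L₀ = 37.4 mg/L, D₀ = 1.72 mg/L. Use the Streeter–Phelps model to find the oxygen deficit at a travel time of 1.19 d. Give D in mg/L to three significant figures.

D ≈ 4.26 mg/L

k_1 L₀/(k_a−k_1) = 0.300×37.4/(1.95−0.300) = 11.22/1.650 = 6.800 mg/L.
e^(−k_1 t) = e^(−0.300×1.190) = 0.6998; e^(−k_a t) = e^(−1.95×1.190) = 0.09822.
D = 6.800 × (0.6998 − 0.09822) + 1.72 × 0.09822 = 4.091 + 0.1689 = 4.259 mg/L.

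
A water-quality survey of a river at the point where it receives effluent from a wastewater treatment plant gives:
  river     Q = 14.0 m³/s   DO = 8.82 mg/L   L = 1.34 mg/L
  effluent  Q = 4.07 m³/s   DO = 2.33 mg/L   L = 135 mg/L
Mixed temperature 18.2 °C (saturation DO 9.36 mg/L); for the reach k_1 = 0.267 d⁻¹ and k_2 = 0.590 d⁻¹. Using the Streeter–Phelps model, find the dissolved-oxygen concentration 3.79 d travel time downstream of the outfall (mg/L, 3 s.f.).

DO ≈ 2.48 mg/L

Mixed DO = (14.0×8.82 + 4.07×2.33)/(14.0+4.07) = 133.0/18.07 = 7.358 mg/L.
Mixed L₀ = (14.0×1.34 + 4.07×135)/(18.07) = 568.2/18.07 = 31.44 mg/L.
Initial deficit D₀ = C_s − DO₀ = 9.36 − 7.358 = 2.002 mg/L.
D(3.79) = [0.267×31.44/(0.590−0.267)](e^(−0.267×3.79) − e^(−0.590×3.79)) + 2.002 e^(−0.590×3.79)
= 25.99 × (0.3635 − 0.1069) + 2.002 × 0.1069 = 6.885 mg/L.
DO = 9.36 − 6.885 = 2.475 mg/L.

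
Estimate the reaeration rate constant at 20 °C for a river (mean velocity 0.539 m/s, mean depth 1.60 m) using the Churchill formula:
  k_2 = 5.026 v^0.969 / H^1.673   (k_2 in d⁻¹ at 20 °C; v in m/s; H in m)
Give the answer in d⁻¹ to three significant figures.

k_2 = 5.026 × 0.539^0.969 / 1.60^1.673 = 5.026 × 0.5494 / 2.195 = 1.258 d⁻¹.

k_2 ≈ 1.26 d⁻¹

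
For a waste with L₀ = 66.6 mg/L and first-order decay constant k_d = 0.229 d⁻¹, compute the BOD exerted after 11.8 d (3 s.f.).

y ≈ 62.1 mg/L

y_t = L₀(1 − e^(−k_d t)) = 66.6 × (1 − e^(−0.229×11.8))
= 66.6 × (1 − 0.06706) = 66.6 × 0.9329 = 62.13 mg/L.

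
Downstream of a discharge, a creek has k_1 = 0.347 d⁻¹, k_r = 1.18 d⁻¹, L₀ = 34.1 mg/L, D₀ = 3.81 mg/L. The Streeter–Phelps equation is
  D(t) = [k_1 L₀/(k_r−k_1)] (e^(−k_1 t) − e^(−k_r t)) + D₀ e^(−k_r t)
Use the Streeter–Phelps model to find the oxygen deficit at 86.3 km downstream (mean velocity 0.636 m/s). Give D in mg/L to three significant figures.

Travel time t = x/v = 86.3 km / (0.636 m/s) = 86300 m / 0.636 m/s = 135700 s = 1.571 d.
k_1 L₀/(k_r−k_1) = 0.347×34.1/(1.18−0.347) = 11.83/0.8330 = 14.20 mg/L.
e^(−k_1 t) = e^(−0.347×1.571) = 0.5799; e^(−k_r t) = e^(−1.18×1.571) = 0.1567.
D = 14.20 × (0.5799 − 0.1567) + 3.81 × 0.1567 = 6.010 + 0.5972 = 6.608 mg/L.

D ≈ 6.61 mg/L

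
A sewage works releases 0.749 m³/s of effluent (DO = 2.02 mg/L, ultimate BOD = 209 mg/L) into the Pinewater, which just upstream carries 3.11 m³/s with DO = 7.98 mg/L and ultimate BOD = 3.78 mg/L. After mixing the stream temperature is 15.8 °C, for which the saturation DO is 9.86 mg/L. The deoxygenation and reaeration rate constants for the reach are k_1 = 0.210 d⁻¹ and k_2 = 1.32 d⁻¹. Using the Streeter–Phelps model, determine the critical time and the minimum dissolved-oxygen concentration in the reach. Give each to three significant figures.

Mixed DO = (3.11×7.98 + 0.749×2.02)/(3.11+0.749) = 26.33/3.859 = 6.823 mg/L.
Mixed L₀ = (3.11×3.78 + 0.749×209)/(3.859) = 168.3/3.859 = 43.61 mg/L.
Initial deficit D₀ = C_s − DO₀ = 9.86 − 6.823 = 3.037 mg/L.
t_c = (1/1.110) ln[(1.32/0.210)(1 − 3.037×1.110/(0.210×43.61))] = 0.9009 × ln(3.972) = 1.243 d.
D_c = (0.210/1.32) × 43.61 × e^(−0.210×1.243) = 0.1591 × 43.61 × 0.7703 = 5.345 mg/L.
Minimum DO = 9.86 − 5.345 = 4.515 mg/L.

t_c ≈ 1.24 d; minimum DO ≈ 4.52 mg/L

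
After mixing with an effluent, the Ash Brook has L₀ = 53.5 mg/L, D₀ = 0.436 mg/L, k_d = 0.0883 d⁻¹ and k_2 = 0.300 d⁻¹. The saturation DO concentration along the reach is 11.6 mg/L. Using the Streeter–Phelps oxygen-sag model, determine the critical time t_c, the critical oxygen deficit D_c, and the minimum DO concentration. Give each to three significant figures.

With k_2/k_d = 3.398 and 1 − D₀(k_2−k_d)/(k_d L₀) = 0.9805,
t_c = ln(3.398 × 0.9805) / (0.300 − 0.0883) = ln(3.331) / 0.2117 = 1.203/0.2117 = 5.684 d.
D_c = (k_d/k_2) L₀ e^(−k_d t_c) = (0.0883/0.300) × 53.5 × e^(−0.0883×5.684) = 0.2943 × 53.5 × 0.6054 = 9.533 mg/L.
Minimum DO = C_s − D_c = 11.6 − 9.533 = 2.067 mg/L.

t_c ≈ 5.68 d; D_c ≈ 9.53 mg/L; min DO ≈ 2.07 mg/L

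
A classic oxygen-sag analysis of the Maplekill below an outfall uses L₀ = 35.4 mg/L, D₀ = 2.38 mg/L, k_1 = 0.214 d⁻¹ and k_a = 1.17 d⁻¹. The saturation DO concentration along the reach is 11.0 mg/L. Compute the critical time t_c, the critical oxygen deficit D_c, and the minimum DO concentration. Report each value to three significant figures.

t_c ≈ 1.40 d; D_c ≈ 4.80 mg/L; min DO ≈ 6.20 mg/L

t_c = [1/(k_a−k_1)] ln[(k_a/k_1)(1 − D₀(k_a−k_1)/(k_1 L₀))]
= [1/(1.17−0.214)] ln[(1.17/0.214)(1 − 2.38×0.9560/(0.214×35.4))]
= (1/0.9560) ln[5.467 × 0.6997] = 1.046 × ln(3.825) = 1.046 × 1.342 = 1.403 d.
D_c = (k_1/k_a) L₀ e^(−k_1 t_c) = (0.214/1.17) × 35.4 × e^(−0.214×1.403) = 0.1829 × 35.4 × 0.7406 = 4.795 mg/L.
Minimum DO = C_s − D_c = 11.0 − 4.795 = 6.205 mg/L.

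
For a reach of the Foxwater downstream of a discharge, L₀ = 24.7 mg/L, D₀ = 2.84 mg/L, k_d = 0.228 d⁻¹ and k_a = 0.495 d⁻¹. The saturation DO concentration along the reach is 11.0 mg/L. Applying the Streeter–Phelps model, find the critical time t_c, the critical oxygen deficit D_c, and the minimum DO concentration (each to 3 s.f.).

With k_a/k_d = 2.171 and 1 − D₀(k_a−k_d)/(k_d L₀) = 0.8654,
t_c = ln(2.171 × 0.8654) / (0.495 − 0.228) = ln(1.879) / 0.2670 = 0.6306/0.2670 = 2.362 d.
L(t_c) = L₀ e^(−k_d t_c) = 24.7 × 0.5836 = 14.42 mg/L, and at the critical point k_a D_c = k_d L, so D_c = (0.228/0.495) × 14.42 = 6.640 mg/L.
Minimum DO = C_s − D_c = 11.0 − 6.640 = 4.360 mg/L.

t_c ≈ 2.36 d; D_c ≈ 6.64 mg/L; min DO ≈ 4.36 mg/L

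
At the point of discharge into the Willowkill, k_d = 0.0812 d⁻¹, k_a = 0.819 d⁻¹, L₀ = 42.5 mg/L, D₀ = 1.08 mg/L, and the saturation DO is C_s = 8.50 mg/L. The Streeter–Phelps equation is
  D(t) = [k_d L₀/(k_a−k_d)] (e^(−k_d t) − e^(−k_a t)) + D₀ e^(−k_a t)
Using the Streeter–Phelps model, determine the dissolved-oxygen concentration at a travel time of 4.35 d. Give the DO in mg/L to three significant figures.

DO ≈ 5.32 mg/L

k_d L₀/(k_a−k_d) = 0.0812×42.5/(0.819−0.0812) = 3.451/0.7378 = 4.677 mg/L.
e^(−k_d t) = e^(−0.0812×4.350) = 0.7024; e^(−k_a t) = e^(−0.819×4.350) = 0.02836.
D = 4.677 × (0.7024 − 0.02836) + 1.08 × 0.02836 = 3.153 + 0.03063 = 3.183 mg/L.
DO = C_s − D = 8.50 − 3.183 = 5.317 mg/L.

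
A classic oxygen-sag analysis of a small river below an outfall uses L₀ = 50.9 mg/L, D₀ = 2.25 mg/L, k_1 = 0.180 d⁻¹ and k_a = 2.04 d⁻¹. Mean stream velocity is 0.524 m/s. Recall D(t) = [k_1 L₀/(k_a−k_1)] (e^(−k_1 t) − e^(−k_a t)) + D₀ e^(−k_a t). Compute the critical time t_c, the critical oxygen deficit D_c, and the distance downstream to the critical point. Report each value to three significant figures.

t_c ≈ 0.977 d; D_c ≈ 3.77 mg/L; x_c ≈ 44.2 km

With k_a/k_1 = 11.33 and 1 − D₀(k_a−k_1)/(k_1 L₀) = 0.5432,
t_c = ln(11.33 × 0.5432) / (2.04 − 0.180) = ln(6.157) / 1.860 = 1.818/1.860 = 0.9772 d.
D_c = (k_1/k_a) L₀ e^(−k_1 t_c) = (0.180/2.04) × 50.9 × e^(−0.180×0.9772) = 0.08824 × 50.9 × 0.8387 = 3.767 mg/L.
x_c = v t_c = 0.524 m/s × 0.9772 d × 86400 s/d = 44240 m ≈ 44.2 km.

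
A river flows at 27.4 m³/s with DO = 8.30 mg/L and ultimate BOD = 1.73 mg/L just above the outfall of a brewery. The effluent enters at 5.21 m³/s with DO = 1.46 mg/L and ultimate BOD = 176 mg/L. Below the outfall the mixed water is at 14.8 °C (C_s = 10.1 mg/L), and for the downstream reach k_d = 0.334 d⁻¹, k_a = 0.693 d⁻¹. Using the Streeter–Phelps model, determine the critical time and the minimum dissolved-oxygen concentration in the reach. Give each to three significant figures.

Mixed DO = (27.4×8.30 + 5.21×1.46)/(27.4+5.21) = 235.0/32.61 = 7.207 mg/L.
Mixed L₀ = (27.4×1.73 + 5.21×176)/(32.61) = 964.4/32.61 = 29.57 mg/L.
Initial deficit D₀ = C_s − DO₀ = 10.1 − 7.207 = 2.893 mg/L.
t_c = (1/0.3590) ln[(0.693/0.334)(1 − 2.893×0.3590/(0.334×29.57))] = 2.786 × ln(1.857) = 1.724 d.
D_c = (0.334/0.693) × 29.57 × e^(−0.334×1.724) = 0.4820 × 29.57 × 0.5623 = 8.014 mg/L.
Minimum DO = 10.1 − 8.014 = 2.086 mg/L.

t_c ≈ 1.72 d; minimum DO ≈ 2.09 mg/L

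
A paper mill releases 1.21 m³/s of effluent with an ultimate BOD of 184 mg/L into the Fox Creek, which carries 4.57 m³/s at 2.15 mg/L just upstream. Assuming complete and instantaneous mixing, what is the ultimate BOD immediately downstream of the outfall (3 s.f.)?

40.2 mg/L

Flow-weighted mixing: C = (Q_r C_r + Q_w C_w)/(Q_r + Q_w)
= (4.57×2.15 + 1.21×184)/(4.57 + 1.21) = 232.5/5.780 = 40.22 mg/L.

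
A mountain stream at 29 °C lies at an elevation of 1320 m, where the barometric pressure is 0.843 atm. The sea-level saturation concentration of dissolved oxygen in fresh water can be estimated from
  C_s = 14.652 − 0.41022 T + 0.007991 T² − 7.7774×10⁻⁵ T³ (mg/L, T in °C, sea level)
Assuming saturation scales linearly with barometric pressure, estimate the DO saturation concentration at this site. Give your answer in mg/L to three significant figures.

C_s ≈ 6.39 mg/L

At sea level: C_s = 14.652 − 0.41022×29 + 0.007991×29² − 7.7774×10⁻⁵×29³ = 7.579 mg/L.
Pressure correction: C_s' = 7.579 × 0.843 = 6.389 mg/L.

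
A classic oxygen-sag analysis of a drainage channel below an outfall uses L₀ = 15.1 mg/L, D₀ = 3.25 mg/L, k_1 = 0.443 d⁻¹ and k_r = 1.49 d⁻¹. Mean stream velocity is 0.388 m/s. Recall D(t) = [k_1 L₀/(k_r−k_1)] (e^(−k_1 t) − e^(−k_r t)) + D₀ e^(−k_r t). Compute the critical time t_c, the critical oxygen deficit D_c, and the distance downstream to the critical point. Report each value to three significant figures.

t_c ≈ 0.480 d; D_c ≈ 3.63 mg/L; x_c ≈ 16.1 km

t_c = [1/(k_r−k_1)] ln[(k_r/k_1)(1 − D₀(k_r−k_1)/(k_1 L₀))]
= [1/(1.49−0.443)] ln[(1.49/0.443)(1 − 3.25×1.047/(0.443×15.1))]
= (1/1.047) ln[3.363 × 0.4913] = 0.9551 × ln(1.653) = 0.9551 × 0.5023 = 0.4797 d.
L(t_c) = L₀ e^(−k_1 t_c) = 15.1 × 0.8085 = 12.21 mg/L, and at the critical point k_r D_c = k_1 L, so D_c = (0.443/1.49) × 12.21 = 3.630 mg/L.
x_c = v t_c = 0.388 m/s × 0.4797 d × 86400 s/d = 16080 m ≈ 16.1 km.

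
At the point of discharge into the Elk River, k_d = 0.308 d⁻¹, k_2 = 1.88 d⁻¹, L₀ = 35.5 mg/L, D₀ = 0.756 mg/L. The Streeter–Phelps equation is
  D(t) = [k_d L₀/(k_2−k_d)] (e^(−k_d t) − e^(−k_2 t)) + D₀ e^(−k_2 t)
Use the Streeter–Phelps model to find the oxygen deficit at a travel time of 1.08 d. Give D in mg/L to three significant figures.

D ≈ 4.17 mg/L

k_d L₀/(k_2−k_d) = 0.308×35.5/(1.88−0.308) = 10.93/1.572 = 6.955 mg/L.
e^(−k_d t) = e^(−0.308×1.080) = 0.7170; e^(−k_2 t) = e^(−1.88×1.080) = 0.1313.
D = 6.955 × (0.7170 − 0.1313) + 0.756 × 0.1313 = 4.074 + 0.09925 = 4.173 mg/L.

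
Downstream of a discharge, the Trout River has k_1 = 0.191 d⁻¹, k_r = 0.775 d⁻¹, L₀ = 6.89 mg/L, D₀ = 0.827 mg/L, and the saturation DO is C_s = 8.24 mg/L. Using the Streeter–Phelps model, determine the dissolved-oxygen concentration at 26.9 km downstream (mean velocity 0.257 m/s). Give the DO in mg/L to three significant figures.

Travel time t = x/v = 26.9 km / (0.257 m/s) = 26900 m / 0.257 m/s = 104700 s = 1.211 d.
k_1 L₀/(k_r−k_1) = 0.191×6.89/(0.775−0.191) = 1.316/0.5840 = 2.253 mg/L.
e^(−k_1 t) = e^(−0.191×1.211) = 0.7934; e^(−k_r t) = e^(−0.775×1.211) = 0.3911.
D = 2.253 × (0.7934 − 0.3911) + 0.827 × 0.3911 = 0.9067 + 0.3234 = 1.230 mg/L.
DO = C_s − D = 8.24 − 1.230 = 7.010 mg/L.

DO ≈ 7.01 mg/L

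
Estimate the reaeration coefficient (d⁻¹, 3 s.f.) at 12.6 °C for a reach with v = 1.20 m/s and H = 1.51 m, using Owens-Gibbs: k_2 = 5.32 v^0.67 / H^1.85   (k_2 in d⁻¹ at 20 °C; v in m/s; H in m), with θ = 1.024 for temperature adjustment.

k_2(20) = 5.32 × 1.20^0.67 / 1.51^1.85 = 5.32 × 1.130 / 2.143 = 2.805 d⁻¹.
k_2(12.6) = 2.805 × 1.024^(12.6−20) = 2.805 × 0.8390 = 2.353 d⁻¹.

k_2 ≈ 2.35 d⁻¹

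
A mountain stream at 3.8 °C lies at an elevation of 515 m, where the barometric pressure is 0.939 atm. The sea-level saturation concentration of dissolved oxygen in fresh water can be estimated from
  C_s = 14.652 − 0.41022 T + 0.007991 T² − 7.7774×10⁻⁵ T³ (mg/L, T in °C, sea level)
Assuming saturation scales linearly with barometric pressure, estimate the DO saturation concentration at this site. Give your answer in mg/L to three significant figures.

At sea level: C_s = 14.652 − 0.41022×3.8 + 0.007991×3.8² − 7.7774×10⁻⁵×3.8³ = 13.20 mg/L.
Pressure correction: C_s' = 13.20 × 0.939 = 12.40 mg/L.

C_s ≈ 12.4 mg/L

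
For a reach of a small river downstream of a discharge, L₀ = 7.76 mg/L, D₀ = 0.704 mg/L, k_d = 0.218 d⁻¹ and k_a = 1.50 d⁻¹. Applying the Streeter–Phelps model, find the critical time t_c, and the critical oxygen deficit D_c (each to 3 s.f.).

At the critical point dD/dt = 0, so k_d L₀ e^(−k_d t) = k_a D. Substituting D(t) from the Streeter–Phelps equation and solving for t gives
t_c = ln[(k_a/k_d)(1 − D₀(k_a−k_d)/(k_d L₀))] / (k_a−k_d).
Here k_a−k_d = 1.282 d⁻¹ and 1 − D₀(k_a−k_d)/(k_d L₀) = 1 − 0.704×1.282/(0.218×7.76) = 0.4665, so
t_c = ln(6.881 × 0.4665) / 1.282 = 1.166 / 1.282 = 0.9097 d.
D_c = (k_d/k_a) L₀ e^(−k_d t_c) = (0.218/1.50) × 7.76 × e^(−0.218×0.9097) = 0.1453 × 7.76 × 0.8201 = 0.9249 mg/L.

t_c ≈ 0.910 d; D_c ≈ 0.925 mg/L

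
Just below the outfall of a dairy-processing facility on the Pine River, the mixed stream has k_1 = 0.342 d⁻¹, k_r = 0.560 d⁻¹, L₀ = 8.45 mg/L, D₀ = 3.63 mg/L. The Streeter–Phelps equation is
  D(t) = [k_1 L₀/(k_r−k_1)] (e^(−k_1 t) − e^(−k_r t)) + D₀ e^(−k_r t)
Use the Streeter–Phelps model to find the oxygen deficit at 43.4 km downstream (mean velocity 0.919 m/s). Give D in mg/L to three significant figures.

D ≈ 3.91 mg/L

Travel time t = x/v = 43.4 km / (0.919 m/s) = 43400 m / 0.919 m/s = 47230 s = 0.5466 d.
k_1 L₀/(k_r−k_1) = 0.342×8.45/(0.560−0.342) = 2.890/0.2180 = 13.26 mg/L.
e^(−k_1 t) = e^(−0.342×0.5466) = 0.8295; e^(−k_r t) = e^(−0.560×0.5466) = 0.7363.
D = 13.26 × (0.8295 − 0.7363) + 3.63 × 0.7363 = 1.235 + 2.673 = 3.908 mg/L.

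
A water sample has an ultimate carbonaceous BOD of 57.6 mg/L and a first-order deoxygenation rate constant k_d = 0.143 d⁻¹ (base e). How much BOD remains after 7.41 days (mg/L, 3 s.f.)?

L_t = L₀ e^(−k_d t) = 57.6 × e^(−0.143×7.41) = 57.6 × 0.3466 = 19.96 mg/L.

L ≈ 20.0 mg/L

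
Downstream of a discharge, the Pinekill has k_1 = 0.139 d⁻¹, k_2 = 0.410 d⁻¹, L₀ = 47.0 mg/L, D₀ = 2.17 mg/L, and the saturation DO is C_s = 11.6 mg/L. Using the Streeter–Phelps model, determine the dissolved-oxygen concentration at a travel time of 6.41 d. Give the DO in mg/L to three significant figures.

k_1 L₀/(k_2−k_1) = 0.139×47.0/(0.410−0.139) = 6.533/0.2710 = 24.11 mg/L.
e^(−k_1 t) = e^(−0.139×6.410) = 0.4102; e^(−k_2 t) = e^(−0.410×6.410) = 0.07222.
D = 24.11 × (0.4102 − 0.07222) + 2.17 × 0.07222 = 8.149 + 0.1567 = 8.306 mg/L.
DO = C_s − D = 11.6 − 8.306 = 3.294 mg/L.

DO ≈ 3.29 mg/L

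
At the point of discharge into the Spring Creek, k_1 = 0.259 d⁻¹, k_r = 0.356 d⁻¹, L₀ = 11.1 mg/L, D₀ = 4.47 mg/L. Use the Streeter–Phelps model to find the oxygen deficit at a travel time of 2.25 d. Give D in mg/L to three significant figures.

k_1 L₀/(k_r−k_1) = 0.259×11.1/(0.356−0.259) = 2.875/0.09700 = 29.64 mg/L.
e^(−k_1 t) = e^(−0.259×2.250) = 0.5584; e^(−k_r t) = e^(−0.356×2.250) = 0.4489.
D = 29.64 × (0.5584 − 0.4489) + 4.47 × 0.4489 = 3.245 + 2.006 = 5.251 mg/L.

D ≈ 5.25 mg/L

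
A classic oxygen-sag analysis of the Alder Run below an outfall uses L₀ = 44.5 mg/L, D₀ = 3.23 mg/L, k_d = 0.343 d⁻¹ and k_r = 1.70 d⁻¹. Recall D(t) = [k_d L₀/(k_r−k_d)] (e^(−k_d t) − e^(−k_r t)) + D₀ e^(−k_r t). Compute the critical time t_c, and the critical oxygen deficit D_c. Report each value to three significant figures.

t_c ≈ 0.930 d; D_c ≈ 6.53 mg/L

t_c = [1/(k_r−k_d)] ln[(k_r/k_d)(1 − D₀(k_r−k_d)/(k_d L₀))]
= [1/(1.70−0.343)] ln[(1.70/0.343)(1 − 3.23×1.357/(0.343×44.5))]
= (1/1.357) ln[4.956 × 0.7128] = 0.7369 × ln(3.533) = 0.7369 × 1.262 = 0.9301 d.
L(t_c) = L₀ e^(−k_d t_c) = 44.5 × 0.7269 = 32.35 mg/L, and at the critical point k_r D_c = k_d L, so D_c = (0.343/1.70) × 32.35 = 6.526 mg/L.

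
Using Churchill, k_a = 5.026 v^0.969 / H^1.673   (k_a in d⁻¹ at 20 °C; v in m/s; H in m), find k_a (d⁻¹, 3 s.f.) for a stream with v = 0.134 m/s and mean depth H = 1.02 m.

k_a ≈ 0.693 d⁻¹

k_a = 5.026 × 0.134^0.969 / 1.02^1.673 = 5.026 × 0.1426 / 1.034 = 0.6934 d⁻¹.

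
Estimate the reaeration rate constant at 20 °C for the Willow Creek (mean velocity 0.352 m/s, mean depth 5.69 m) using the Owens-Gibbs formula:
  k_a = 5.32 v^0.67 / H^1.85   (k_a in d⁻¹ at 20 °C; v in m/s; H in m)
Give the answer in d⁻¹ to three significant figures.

k_a ≈ 0.106 d⁻¹

k_a = 5.32 × 0.352^0.67 / 5.69^1.85 = 5.32 × 0.4968 / 24.94 = 0.1060 d⁻¹.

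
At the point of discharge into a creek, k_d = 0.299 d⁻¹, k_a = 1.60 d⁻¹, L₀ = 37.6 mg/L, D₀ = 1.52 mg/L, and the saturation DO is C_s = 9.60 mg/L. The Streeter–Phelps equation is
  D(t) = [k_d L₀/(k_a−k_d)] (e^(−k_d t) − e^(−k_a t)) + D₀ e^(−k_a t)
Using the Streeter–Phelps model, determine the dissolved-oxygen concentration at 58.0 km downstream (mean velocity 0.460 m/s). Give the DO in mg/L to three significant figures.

DO ≈ 4.70 mg/L

Travel time t = x/v = 58.0 km / (0.460 m/s) = 58000 m / 0.460 m/s = 126100 s = 1.459 d.
k_d L₀/(k_a−k_d) = 0.299×37.6/(1.60−0.299) = 11.24/1.301 = 8.641 mg/L.
e^(−k_d t) = e^(−0.299×1.459) = 0.6464; e^(−k_a t) = e^(−1.60×1.459) = 0.09682.
D = 8.641 × (0.6464 − 0.09682) + 1.52 × 0.09682 = 4.749 + 0.1472 = 4.896 mg/L.
DO = C_s − D = 9.60 − 4.896 = 4.704 mg/L.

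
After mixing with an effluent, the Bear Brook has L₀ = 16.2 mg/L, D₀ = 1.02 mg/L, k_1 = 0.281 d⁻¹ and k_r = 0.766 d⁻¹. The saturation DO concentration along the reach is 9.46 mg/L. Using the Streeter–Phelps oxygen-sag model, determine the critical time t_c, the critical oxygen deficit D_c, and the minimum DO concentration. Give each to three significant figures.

With k_r/k_1 = 2.726 and 1 − D₀(k_r−k_1)/(k_1 L₀) = 0.8913,
t_c = ln(2.726 × 0.8913) / (0.766 − 0.281) = ln(2.430) / 0.4850 = 0.8878/0.4850 = 1.830 d.
D_c = (k_1/k_r) L₀ e^(−k_1 t_c) = (0.281/0.766) × 16.2 × e^(−0.281×1.830) = 0.3668 × 16.2 × 0.5979 = 3.553 mg/L.
Minimum DO = C_s − D_c = 9.46 − 3.553 = 5.907 mg/L.

t_c ≈ 1.83 d; D_c ≈ 3.55 mg/L; min DO ≈ 5.91 mg/L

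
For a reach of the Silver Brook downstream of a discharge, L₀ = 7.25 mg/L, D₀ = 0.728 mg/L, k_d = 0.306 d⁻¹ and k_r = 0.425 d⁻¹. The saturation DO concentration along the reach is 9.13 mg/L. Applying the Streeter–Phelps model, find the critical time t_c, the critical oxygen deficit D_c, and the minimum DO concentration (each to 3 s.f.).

t_c ≈ 2.43 d; D_c ≈ 2.48 mg/L; min DO ≈ 6.65 mg/L

With k_r/k_d = 1.389 and 1 − D₀(k_r−k_d)/(k_d L₀) = 0.9610,
t_c = ln(1.389 × 0.9610) / (0.425 − 0.306) = ln(1.335) / 0.1190 = 0.2887/0.1190 = 2.426 d.
L(t_c) = L₀ e^(−k_d t_c) = 7.25 × 0.4760 = 3.451 mg/L, and at the critical point k_r D_c = k_d L, so D_c = (0.306/0.425) × 3.451 = 2.485 mg/L.
Minimum DO = C_s − D_c = 9.13 − 2.485 = 6.645 mg/L.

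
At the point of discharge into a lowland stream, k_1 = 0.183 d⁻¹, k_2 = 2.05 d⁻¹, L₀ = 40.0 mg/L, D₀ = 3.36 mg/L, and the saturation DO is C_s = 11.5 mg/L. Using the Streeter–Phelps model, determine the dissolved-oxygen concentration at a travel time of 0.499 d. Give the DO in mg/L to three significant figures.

k_1 L₀/(k_2−k_1) = 0.183×40.0/(2.05−0.183) = 7.320/1.867 = 3.921 mg/L.
e^(−k_1 t) = e^(−0.183×0.4990) = 0.9127; e^(−k_2 t) = e^(−2.05×0.4990) = 0.3595.
D = 3.921 × (0.9127 − 0.3595) + 3.36 × 0.3595 = 2.169 + 1.208 = 3.377 mg/L.
DO = C_s − D = 11.5 − 3.377 = 8.123 mg/L.

DO ≈ 8.12 mg/L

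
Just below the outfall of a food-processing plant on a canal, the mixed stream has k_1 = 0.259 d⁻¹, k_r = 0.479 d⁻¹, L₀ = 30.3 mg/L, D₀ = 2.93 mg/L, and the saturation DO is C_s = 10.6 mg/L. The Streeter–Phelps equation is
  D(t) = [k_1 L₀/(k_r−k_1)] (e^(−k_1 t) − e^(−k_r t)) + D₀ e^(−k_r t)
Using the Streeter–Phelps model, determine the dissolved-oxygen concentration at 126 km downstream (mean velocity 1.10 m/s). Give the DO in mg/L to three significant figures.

Travel time t = x/v = 126 km / (1.10 m/s) = 126000 m / 1.10 m/s = 114500 s = 1.326 d.
k_1 L₀/(k_r−k_1) = 0.259×30.3/(0.479−0.259) = 7.848/0.2200 = 35.67 mg/L.
e^(−k_1 t) = e^(−0.259×1.326) = 0.7094; e^(−k_r t) = e^(−0.479×1.326) = 0.5299.
D = 35.67 × (0.7094 − 0.5299) + 2.93 × 0.5299 = 6.402 + 1.553 = 7.954 mg/L.
DO = C_s − D = 10.6 − 7.954 = 2.646 mg/L.

DO ≈ 2.65 mg/L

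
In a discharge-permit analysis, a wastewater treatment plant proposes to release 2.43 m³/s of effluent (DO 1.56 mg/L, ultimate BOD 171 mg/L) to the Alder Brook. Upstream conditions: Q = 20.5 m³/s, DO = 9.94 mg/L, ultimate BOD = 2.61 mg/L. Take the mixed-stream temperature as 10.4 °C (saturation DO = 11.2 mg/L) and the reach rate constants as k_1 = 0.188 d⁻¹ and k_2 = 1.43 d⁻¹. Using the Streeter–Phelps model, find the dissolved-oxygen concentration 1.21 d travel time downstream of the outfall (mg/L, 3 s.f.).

DO ≈ 8.90 mg/L

Mixed DO = (20.5×9.94 + 2.43×1.56)/(20.5+2.43) = 207.6/22.93 = 9.052 mg/L.
Mixed L₀ = (20.5×2.61 + 2.43×171)/(22.93) = 469.0/22.93 = 20.46 mg/L.
Initial deficit D₀ = C_s − DO₀ = 11.2 − 9.052 = 2.148 mg/L.
D(1.21) = [0.188×20.46/(1.43−0.188)](e^(−0.188×1.21) − e^(−1.43×1.21)) + 2.148 e^(−1.43×1.21)
= 3.096 × (0.7965 − 0.1772) + 2.148 × 0.1772 = 2.298 mg/L.
DO = 11.2 − 2.298 = 8.902 mg/L.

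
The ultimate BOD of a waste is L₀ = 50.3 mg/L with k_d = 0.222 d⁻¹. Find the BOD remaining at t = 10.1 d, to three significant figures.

L ≈ 5.34 mg/L

L_t = L₀ e^(−k_d t) = 50.3 × e^(−0.222×10.1) = 50.3 × 0.1062 = 5.343 mg/L.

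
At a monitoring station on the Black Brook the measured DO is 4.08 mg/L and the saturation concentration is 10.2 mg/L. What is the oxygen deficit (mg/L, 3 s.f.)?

D = C_s − C = 10.2 − 4.08 = 6.12 mg/L.

D ≈ 6.12 mg/L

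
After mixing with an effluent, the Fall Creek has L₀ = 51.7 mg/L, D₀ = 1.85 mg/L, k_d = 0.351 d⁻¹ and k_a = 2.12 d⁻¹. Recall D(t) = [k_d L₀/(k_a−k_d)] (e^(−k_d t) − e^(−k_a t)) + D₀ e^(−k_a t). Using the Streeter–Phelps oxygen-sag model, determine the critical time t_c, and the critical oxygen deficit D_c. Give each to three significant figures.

t_c ≈ 0.904 d; D_c ≈ 6.23 mg/L

At the critical point dD/dt = 0, so k_d L₀ e^(−k_d t) = k_a D. Substituting D(t) from the Streeter–Phelps equation and solving for t gives
t_c = ln[(k_a/k_d)(1 − D₀(k_a−k_d)/(k_d L₀))] / (k_a−k_d).
Here k_a−k_d = 1.769 d⁻¹ and 1 − D₀(k_a−k_d)/(k_d L₀) = 1 − 1.85×1.769/(0.351×51.7) = 0.8197, so
t_c = ln(6.040 × 0.8197) / 1.769 = 1.600 / 1.769 = 0.9042 d.
L(t_c) = L₀ e^(−k_d t_c) = 51.7 × 0.7281 = 37.64 mg/L, and at the critical point k_a D_c = k_d L, so D_c = (0.351/2.12) × 37.64 = 6.232 mg/L.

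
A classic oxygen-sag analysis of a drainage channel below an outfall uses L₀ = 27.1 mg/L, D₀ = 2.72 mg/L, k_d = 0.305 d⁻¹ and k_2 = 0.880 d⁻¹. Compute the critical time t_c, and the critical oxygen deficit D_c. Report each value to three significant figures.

At the critical point dD/dt = 0, so k_d L₀ e^(−k_d t) = k_2 D. Substituting D(t) from the Streeter–Phelps equation and solving for t gives
t_c = ln[(k_2/k_d)(1 − D₀(k_2−k_d)/(k_d L₀))] / (k_2−k_d).
Here k_2−k_d = 0.5750 d⁻¹ and 1 − D₀(k_2−k_d)/(k_d L₀) = 1 − 2.72×0.5750/(0.305×27.1) = 0.8108, so
t_c = ln(2.885 × 0.8108) / 0.5750 = 0.8499 / 0.5750 = 1.478 d.
D_c = (k_d/k_2) L₀ e^(−k_d t_c) = (0.305/0.880) × 27.1 × e^(−0.305×1.478) = 0.3466 × 27.1 × 0.6371 = 5.984 mg/L.

t_c ≈ 1.48 d; D_c ≈ 5.98 mg/L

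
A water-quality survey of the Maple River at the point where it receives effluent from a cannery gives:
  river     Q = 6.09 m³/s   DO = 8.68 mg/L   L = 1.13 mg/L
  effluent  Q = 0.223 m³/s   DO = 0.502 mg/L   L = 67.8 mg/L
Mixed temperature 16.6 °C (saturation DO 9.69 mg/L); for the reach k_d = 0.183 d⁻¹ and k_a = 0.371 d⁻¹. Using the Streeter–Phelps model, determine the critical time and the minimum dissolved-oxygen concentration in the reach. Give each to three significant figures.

Mixed DO = (6.09×8.68 + 0.223×0.502)/(6.09+0.223) = 52.97/6.313 = 8.391 mg/L.
Mixed L₀ = (6.09×1.13 + 0.223×67.8)/(6.313) = 22.00/6.313 = 3.485 mg/L.
Initial deficit D₀ = C_s − DO₀ = 9.69 − 8.391 = 1.299 mg/L.
t_c = (1/0.1880) ln[(0.371/0.183)(1 − 1.299×0.1880/(0.183×3.485))] = 5.319 × ln(1.251) = 1.192 d.
D_c = (0.183/0.371) × 3.485 × e^(−0.183×1.192) = 0.4933 × 3.485 × 0.8041 = 1.382 mg/L.
Minimum DO = 9.69 − 1.382 = 8.308 mg/L.

t_c ≈ 1.19 d; minimum DO ≈ 8.31 mg/L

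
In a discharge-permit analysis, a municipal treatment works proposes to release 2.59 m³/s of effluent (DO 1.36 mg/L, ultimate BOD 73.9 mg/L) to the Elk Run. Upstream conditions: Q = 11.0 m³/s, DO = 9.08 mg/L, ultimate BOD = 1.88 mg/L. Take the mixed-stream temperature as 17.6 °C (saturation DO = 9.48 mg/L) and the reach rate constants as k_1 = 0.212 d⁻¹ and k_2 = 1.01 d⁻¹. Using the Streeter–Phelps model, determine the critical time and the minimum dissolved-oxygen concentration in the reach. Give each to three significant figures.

t_c ≈ 1.20 d; minimum DO ≈ 6.94 mg/L

Mixed DO = (11.0×9.08 + 2.59×1.36)/(11.0+2.59) = 103.4/13.59 = 7.609 mg/L.
Mixed L₀ = (11.0×1.88 + 2.59×73.9)/(13.59) = 212.1/13.59 = 15.61 mg/L.
Initial deficit D₀ = C_s − DO₀ = 9.48 − 7.609 = 1.871 mg/L.
t_c = (1/0.7980) ln[(1.01/0.212)(1 − 1.871×0.7980/(0.212×15.61))] = 1.253 × ln(2.614) = 1.204 d.
D_c = (0.212/1.01) × 15.61 × e^(−0.212×1.204) = 0.2099 × 15.61 × 0.7747 = 2.538 mg/L.
Minimum DO = 9.48 − 2.538 = 6.942 mg/L.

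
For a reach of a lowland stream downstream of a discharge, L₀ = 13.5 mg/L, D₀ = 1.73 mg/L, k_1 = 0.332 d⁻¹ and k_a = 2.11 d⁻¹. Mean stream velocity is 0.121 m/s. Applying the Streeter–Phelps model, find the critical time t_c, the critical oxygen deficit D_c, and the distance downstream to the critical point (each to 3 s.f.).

t_c ≈ 0.388 d; D_c ≈ 1.87 mg/L; x_c ≈ 4.06 km

t_c = [1/(k_a−k_1)] ln[(k_a/k_1)(1 − D₀(k_a−k_1)/(k_1 L₀))]
= [1/(2.11−0.332)] ln[(2.11/0.332)(1 − 1.73×1.778/(0.332×13.5))]
= (1/1.778) ln[6.355 × 0.3137] = 0.5624 × ln(1.994) = 0.5624 × 0.6900 = 0.3881 d.
L(t_c) = L₀ e^(−k_1 t_c) = 13.5 × 0.8791 = 11.87 mg/L, and at the critical point k_a D_c = k_1 L, so D_c = (0.332/2.11) × 11.87 = 1.867 mg/L.
x_c = v t_c = 0.121 m/s × 0.3881 d × 86400 s/d = 4057 m ≈ 4.06 km.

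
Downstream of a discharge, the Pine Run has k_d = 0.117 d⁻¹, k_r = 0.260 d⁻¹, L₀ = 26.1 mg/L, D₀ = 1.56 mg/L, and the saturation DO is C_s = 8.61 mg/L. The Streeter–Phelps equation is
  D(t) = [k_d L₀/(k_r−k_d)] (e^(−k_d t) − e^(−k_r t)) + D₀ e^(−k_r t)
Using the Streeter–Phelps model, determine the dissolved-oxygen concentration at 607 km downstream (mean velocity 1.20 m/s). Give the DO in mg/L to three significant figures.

Travel time t = x/v = 607 km / (1.20 m/s) = 607000 m / 1.20 m/s = 505800 s = 5.855 d.
k_d L₀/(k_r−k_d) = 0.117×26.1/(0.260−0.117) = 3.054/0.1430 = 21.35 mg/L.
e^(−k_d t) = e^(−0.117×5.855) = 0.5041; e^(−k_r t) = e^(−0.260×5.855) = 0.2182.
D = 21.35 × (0.5041 − 0.2182) + 1.56 × 0.2182 = 6.104 + 0.3404 = 6.445 mg/L.
DO = C_s − D = 8.61 − 6.445 = 2.165 mg/L.

DO ≈ 2.17 mg/L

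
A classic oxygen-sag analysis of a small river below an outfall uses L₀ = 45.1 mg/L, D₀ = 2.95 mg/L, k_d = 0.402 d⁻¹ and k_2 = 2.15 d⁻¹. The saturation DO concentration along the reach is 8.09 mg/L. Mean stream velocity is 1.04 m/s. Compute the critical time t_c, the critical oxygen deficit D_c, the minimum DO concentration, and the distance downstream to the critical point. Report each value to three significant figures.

At the critical point dD/dt = 0, so k_d L₀ e^(−k_d t) = k_2 D. Substituting D(t) from the Streeter–Phelps equation and solving for t gives
t_c = ln[(k_2/k_d)(1 − D₀(k_2−k_d)/(k_d L₀))] / (k_2−k_d).
Here k_2−k_d = 1.748 d⁻¹ and 1 − D₀(k_2−k_d)/(k_d L₀) = 1 − 2.95×1.748/(0.402×45.1) = 0.7156, so
t_c = ln(5.348 × 0.7156) / 1.748 = 1.342 / 1.748 = 0.7678 d.
D_c = (k_d/k_2) L₀ e^(−k_d t_c) = (0.402/2.15) × 45.1 × e^(−0.402×0.7678) = 0.1870 × 45.1 × 0.7344 = 6.193 mg/L.
Minimum DO = C_s − D_c = 8.09 − 6.193 = 1.897 mg/L.
x_c = v t_c = 1.04 m/s × 0.7678 d × 86400 s/d = 68990 m ≈ 69.0 km.

t_c ≈ 0.768 d; D_c ≈ 6.19 mg/L; min DO ≈ 1.90 mg/L; x_c ≈ 69.0 km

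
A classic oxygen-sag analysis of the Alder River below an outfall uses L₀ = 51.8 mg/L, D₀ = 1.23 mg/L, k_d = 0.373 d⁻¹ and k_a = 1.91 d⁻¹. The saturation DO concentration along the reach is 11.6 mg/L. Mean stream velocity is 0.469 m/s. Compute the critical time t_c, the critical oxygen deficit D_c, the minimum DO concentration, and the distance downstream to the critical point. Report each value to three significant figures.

t_c ≈ 0.996 d; D_c ≈ 6.98 mg/L; min DO ≈ 4.62 mg/L; x_c ≈ 40.3 km

With k_a/k_d = 5.121 and 1 − D₀(k_a−k_d)/(k_d L₀) = 0.9022,
t_c = ln(5.121 × 0.9022) / (1.91 − 0.373) = ln(4.620) / 1.537 = 1.530/1.537 = 0.9956 d.
D_c = (k_d/k_a) L₀ e^(−k_d t_c) = (0.373/1.91) × 51.8 × e^(−0.373×0.9956) = 0.1953 × 51.8 × 0.6898 = 6.978 mg/L.
Minimum DO = C_s − D_c = 11.6 − 6.978 = 4.622 mg/L.
x_c = v t_c = 0.469 m/s × 0.9956 d × 86400 s/d = 40350 m ≈ 40.3 km.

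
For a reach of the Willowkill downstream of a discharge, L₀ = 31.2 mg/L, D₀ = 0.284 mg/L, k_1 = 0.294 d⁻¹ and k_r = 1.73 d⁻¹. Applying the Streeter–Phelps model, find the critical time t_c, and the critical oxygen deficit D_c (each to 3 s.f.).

t_c = [1/(k_r−k_1)] ln[(k_r/k_1)(1 − D₀(k_r−k_1)/(k_1 L₀))]
= [1/(1.73−0.294)] ln[(1.73/0.294)(1 − 0.284×1.436/(0.294×31.2))]
= (1/1.436) ln[5.884 × 0.9555] = 0.6964 × ln(5.623) = 0.6964 × 1.727 = 1.203 d.
L(t_c) = L₀ e^(−k_1 t_c) = 31.2 × 0.7022 = 21.91 mg/L, and at the critical point k_r D_c = k_1 L, so D_c = (0.294/1.73) × 21.91 = 3.723 mg/L.

t_c ≈ 1.20 d; D_c ≈ 3.72 mg/L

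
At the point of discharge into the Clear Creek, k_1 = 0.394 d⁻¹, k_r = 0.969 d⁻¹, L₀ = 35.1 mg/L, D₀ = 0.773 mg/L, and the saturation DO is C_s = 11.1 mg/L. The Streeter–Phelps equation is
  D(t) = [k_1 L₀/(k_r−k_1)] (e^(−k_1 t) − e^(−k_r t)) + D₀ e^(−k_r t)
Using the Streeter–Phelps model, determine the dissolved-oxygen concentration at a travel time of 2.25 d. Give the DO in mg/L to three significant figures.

DO ≈ 3.82 mg/L

k_1 L₀/(k_r−k_1) = 0.394×35.1/(0.969−0.394) = 13.83/0.5750 = 24.05 mg/L.
e^(−k_1 t) = e^(−0.394×2.250) = 0.4121; e^(−k_r t) = e^(−0.969×2.250) = 0.1130.
D = 24.05 × (0.4121 − 0.1130) + 0.773 × 0.1130 = 7.193 + 0.08736 = 7.281 mg/L.
DO = C_s − D = 11.1 − 7.281 = 3.819 mg/L.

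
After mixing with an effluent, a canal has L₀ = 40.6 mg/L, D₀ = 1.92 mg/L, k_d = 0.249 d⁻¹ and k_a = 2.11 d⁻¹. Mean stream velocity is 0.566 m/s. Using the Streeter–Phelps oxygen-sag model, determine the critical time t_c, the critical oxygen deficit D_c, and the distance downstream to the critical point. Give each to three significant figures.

t_c ≈ 0.914 d; D_c ≈ 3.82 mg/L; x_c ≈ 44.7 km

At the critical point dD/dt = 0, so k_d L₀ e^(−k_d t) = k_a D. Substituting D(t) from the Streeter–Phelps equation and solving for t gives
t_c = ln[(k_a/k_d)(1 − D₀(k_a−k_d)/(k_d L₀))] / (k_a−k_d).
Here k_a−k_d = 1.861 d⁻¹ and 1 − D₀(k_a−k_d)/(k_d L₀) = 1 − 1.92×1.861/(0.249×40.6) = 0.6466, so
t_c = ln(8.474 × 0.6466) / 1.861 = 1.701 / 1.861 = 0.9140 d.
D_c = (k_d/k_a) L₀ e^(−k_d t_c) = (0.249/2.11) × 40.6 × e^(−0.249×0.9140) = 0.1180 × 40.6 × 0.7965 = 3.816 mg/L.
x_c = v t_c = 0.566 m/s × 0.9140 d × 86400 s/d = 44700 m ≈ 44.7 km.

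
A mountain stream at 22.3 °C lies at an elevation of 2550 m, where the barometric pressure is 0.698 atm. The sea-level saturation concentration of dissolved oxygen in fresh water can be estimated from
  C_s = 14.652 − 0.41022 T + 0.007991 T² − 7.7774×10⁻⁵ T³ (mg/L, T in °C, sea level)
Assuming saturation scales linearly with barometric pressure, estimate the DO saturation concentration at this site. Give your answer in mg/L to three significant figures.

At sea level: C_s = 14.652 − 0.41022×22.3 + 0.007991×22.3² − 7.7774×10⁻⁵×22.3³ = 8.615 mg/L.
Pressure correction: C_s' = 8.615 × 0.698 = 6.014 mg/L.

C_s ≈ 6.01 mg/L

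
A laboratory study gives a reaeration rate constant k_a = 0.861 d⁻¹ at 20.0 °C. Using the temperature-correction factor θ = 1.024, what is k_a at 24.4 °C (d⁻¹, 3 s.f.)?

k_a(T₂) = k_a(T₁) · θ^(T₂−T₁) = 0.861 × 1.024^(24.4−20.0)
= 0.861 × 1.024^4.40 = 0.861 × 1.110 = 0.9557 d⁻¹.

k_a ≈ 0.956 d⁻¹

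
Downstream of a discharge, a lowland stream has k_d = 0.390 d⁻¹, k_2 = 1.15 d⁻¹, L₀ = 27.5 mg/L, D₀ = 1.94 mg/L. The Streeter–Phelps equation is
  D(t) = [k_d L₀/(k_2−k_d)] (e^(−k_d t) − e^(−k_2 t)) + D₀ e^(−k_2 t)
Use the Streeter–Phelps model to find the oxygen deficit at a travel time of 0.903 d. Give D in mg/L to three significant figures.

k_d L₀/(k_2−k_d) = 0.390×27.5/(1.15−0.390) = 10.72/0.7600 = 14.11 mg/L.
e^(−k_d t) = e^(−0.390×0.9030) = 0.7032; e^(−k_2 t) = e^(−1.15×0.9030) = 0.3540.
D = 14.11 × (0.7032 − 0.3540) + 1.94 × 0.3540 = 4.927 + 0.6868 = 5.614 mg/L.

D ≈ 5.61 mg/L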